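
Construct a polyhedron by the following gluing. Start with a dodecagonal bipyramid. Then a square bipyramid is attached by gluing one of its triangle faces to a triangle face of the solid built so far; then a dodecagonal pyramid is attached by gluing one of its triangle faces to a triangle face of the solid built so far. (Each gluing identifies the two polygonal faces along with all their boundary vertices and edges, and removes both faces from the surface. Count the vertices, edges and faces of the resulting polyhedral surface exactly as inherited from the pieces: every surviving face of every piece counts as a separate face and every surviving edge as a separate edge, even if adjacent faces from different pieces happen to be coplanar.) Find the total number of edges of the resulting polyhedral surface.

A dodecagonal bipyramid: V=14, E=36, F=24.
Attach a square bipyramid (V=6, E=12, F=8) along a 3-gon: merge 3 vertices and 3 edges, delete both glued faces → V=17, E=45, F=30.
Attach a dodecagonal pyramid (V=13, E=24, F=13) along a 3-gon: merge 3 vertices and 3 edges, delete both glued faces → V=27, E=66, F=41.
Check: V − E + F = 27 − 66 + 41 = 2.

66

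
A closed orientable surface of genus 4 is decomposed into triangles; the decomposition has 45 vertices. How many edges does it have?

153

χ = 2 − 2·4 = -6, and every face is a triangle so 3F = 2E.
V − E + F = -6 with E = 3F/2 gives 45 − (3/2 − 1)·F = -6, so F = 102 and E = 153.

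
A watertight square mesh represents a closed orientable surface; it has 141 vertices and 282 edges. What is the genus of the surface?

Every face is a square and each edge borders two faces, so 4F = 2·282, giving F = 141.
χ = V − E + F = 141 − 282 + 141 = 0.
For a closed orientable surface χ = 2 − 2g, so g = (2 − (0))/2 = 1.

1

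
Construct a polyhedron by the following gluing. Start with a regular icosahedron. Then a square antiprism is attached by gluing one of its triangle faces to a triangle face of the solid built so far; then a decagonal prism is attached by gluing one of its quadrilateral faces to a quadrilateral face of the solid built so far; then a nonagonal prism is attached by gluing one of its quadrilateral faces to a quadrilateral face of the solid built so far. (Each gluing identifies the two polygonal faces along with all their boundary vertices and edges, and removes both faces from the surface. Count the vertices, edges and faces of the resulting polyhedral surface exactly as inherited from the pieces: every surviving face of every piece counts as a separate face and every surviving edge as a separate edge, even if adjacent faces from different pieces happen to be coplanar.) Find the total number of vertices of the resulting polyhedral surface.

47

A regular icosahedron: V=12, E=30, F=20.
Attach a square antiprism (V=8, E=16, F=10) along a 3-gon: merge 3 vertices and 3 edges, delete both glued faces → V=17, E=43, F=28.
Attach a decagonal prism (V=20, E=30, F=12) along a 4-gon: merge 4 vertices and 4 edges, delete both glued faces → V=33, E=69, F=38.
Attach a nonagonal prism (V=18, E=27, F=11) along a 4-gon: merge 4 vertices and 4 edges, delete both glued faces → V=47, E=92, F=47.
Check: V − E + F = 47 − 92 + 47 = 2.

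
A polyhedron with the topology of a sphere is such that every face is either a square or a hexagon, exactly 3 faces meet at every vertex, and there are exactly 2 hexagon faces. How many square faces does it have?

Let x be the number of squares; then F = 2 + x.
Edge–face incidences: 2E = 6·2 + 4·x = 12 + 4x.
Every vertex has degree 3, so 3V = 2E.
Euler: V − E + F = 2 ⇒ (2E)/3 − E + (2 + x) = 2.
Multiply by 6: 2·(2E) − 3·(2E) + 6·(2 + x) = 12, i.e. 12 + 6x − (12 + 4x) = 12.
Collecting terms: 2x = 12, so x = 6.
Then 2E = 12 + 4·6 = 36, so E = 18, V = 2E/3 = 12, F = 2 + 6 = 8.

6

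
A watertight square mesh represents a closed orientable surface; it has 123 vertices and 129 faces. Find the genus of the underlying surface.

4

Every face is a square, so 2E = 4·129 = 516, giving E = 258.
χ = V − E + F = 123 − 258 + 129 = -6.
For a closed orientable surface χ = 2 − 2g, so g = (2 − (-6))/2 = 4.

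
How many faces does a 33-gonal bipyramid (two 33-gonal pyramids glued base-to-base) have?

66

A bipyramid over an n-gon has 2n triangular faces and n + 2 vertices: V = 33 + 2 = 35, E = 3·33 = 99, F = 2·33 = 66.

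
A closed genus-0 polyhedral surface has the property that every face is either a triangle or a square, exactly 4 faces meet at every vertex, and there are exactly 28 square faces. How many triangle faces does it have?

8

Let x be the number of triangles; then F = 28 + x.
Edge–face incidences: 2E = 4·28 + 3·x = 112 + 3x.
Every vertex has degree 4, so 4V = 2E.
Euler: V − E + F = 2 ⇒ (2E)/4 − E + (28 + x) = 2.
Multiply by 8: 2·(2E) − 4·(2E) + 8·(28 + x) = 16, i.e. 224 + 8x − 2·(112 + 3x) = 16.
Collecting terms: 2x = 16, so x = 8.
Then 2E = 112 + 3·8 = 136, so E = 68, V = 2E/4 = 34, F = 28 + 8 = 36.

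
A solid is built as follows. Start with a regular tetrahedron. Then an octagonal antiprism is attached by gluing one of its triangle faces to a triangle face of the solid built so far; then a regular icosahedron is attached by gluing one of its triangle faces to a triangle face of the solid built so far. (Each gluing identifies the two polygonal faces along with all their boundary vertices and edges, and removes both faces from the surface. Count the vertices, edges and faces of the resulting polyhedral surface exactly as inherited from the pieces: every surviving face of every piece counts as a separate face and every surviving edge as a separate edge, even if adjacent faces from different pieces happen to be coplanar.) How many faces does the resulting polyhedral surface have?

A regular tetrahedron: V=4, E=6, F=4.
Attach an octagonal antiprism (V=16, E=32, F=18) along a 3-gon: merge 3 vertices and 3 edges, delete both glued faces → V=17, E=35, F=20.
Attach a regular icosahedron (V=12, E=30, F=20) along a 3-gon: merge 3 vertices and 3 edges, delete both glued faces → V=26, E=62, F=38.
Check: V − E + F = 26 − 62 + 38 = 2.

38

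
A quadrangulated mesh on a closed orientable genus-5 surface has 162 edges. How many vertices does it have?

χ = 2 − 2·5 = -8, and every face is a square so 4F = 2E.
F = 2E/4 = 81. Then V = -8 + E − F = -8 + 162 − 81 = 73.

73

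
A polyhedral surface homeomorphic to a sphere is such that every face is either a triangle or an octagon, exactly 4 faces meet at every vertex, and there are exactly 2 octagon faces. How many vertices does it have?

Let x be the number of triangles; then F = 2 + x.
Edge–face incidences: 2E = 8·2 + 3·x = 16 + 3x.
Every vertex has degree 4, so 4V = 2E.
Euler: V − E + F = 2 ⇒ (2E)/4 − E + (2 + x) = 2.
Multiply by 8: 2·(2E) − 4·(2E) + 8·(2 + x) = 16, i.e. 16 + 8x − 2·(16 + 3x) = 16.
Collecting terms: 2x − 16 = 16, so 2x = 32, so x = 16.
Then 2E = 16 + 3·16 = 64, so E = 32, V = 2E/4 = 16, F = 2 + 16 = 18.

16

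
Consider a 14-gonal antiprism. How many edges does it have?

56

An antiprism on an n-gon has two n-gon caps and 2n triangles: V = 2·14 = 28, E = 4·14 = 56, F = 2·14 + 2 = 30.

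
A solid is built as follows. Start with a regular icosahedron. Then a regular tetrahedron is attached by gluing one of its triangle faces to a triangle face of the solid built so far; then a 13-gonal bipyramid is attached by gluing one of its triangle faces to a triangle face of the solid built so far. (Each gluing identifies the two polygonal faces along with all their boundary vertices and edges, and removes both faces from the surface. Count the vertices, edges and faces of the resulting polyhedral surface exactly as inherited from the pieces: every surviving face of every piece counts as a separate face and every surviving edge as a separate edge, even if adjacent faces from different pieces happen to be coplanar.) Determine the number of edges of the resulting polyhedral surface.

A regular icosahedron: V=12, E=30, F=20.
Attach a regular tetrahedron (V=4, E=6, F=4) along a 3-gon: merge 3 vertices and 3 edges, delete both glued faces → V=13, E=33, F=22.
Attach a 13-gonal bipyramid (V=15, E=39, F=26) along a 3-gon: merge 3 vertices and 3 edges, delete both glued faces → V=25, E=69, F=46.
Check: V − E + F = 25 − 69 + 46 = 2.

69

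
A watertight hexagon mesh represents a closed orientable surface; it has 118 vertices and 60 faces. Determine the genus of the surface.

2

Every face is a hexagon, so 2E = 6·60 = 360, giving E = 180.
χ = V − E + F = 118 − 180 + 60 = -2.
For a closed orientable surface χ = 2 − 2g, so g = (2 − (-2))/2 = 2.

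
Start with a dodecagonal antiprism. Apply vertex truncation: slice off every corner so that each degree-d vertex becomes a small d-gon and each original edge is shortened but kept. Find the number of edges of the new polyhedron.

The base solid has V = 24, E = 48, F = 26.
Truncation replaces each original edge-end by a new vertex, so V′ = 2E = 96.
Each original edge survives, and each old vertex of degree d contributes d new edges; summing degrees gives Σd = 2E, so E′ = E + 2E = 3E = 144.
Each original face survives and each original vertex becomes one new face: F′ = F + V = 50.

144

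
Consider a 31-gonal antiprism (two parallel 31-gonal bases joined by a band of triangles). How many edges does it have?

124

An antiprism on an n-gon has two n-gon caps and 2n triangles: V = 2·31 = 62, E = 4·31 = 124, F = 2·31 + 2 = 64.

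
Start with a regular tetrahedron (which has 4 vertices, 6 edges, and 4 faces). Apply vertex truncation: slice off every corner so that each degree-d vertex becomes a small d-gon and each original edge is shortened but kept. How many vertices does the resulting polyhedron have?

12

Truncation replaces each original edge-end by a new vertex, so V′ = 2E = 12.
Each original edge survives, and each old vertex of degree d contributes d new edges; summing degrees gives Σd = 2E, so E′ = E + 2E = 3E = 18.
Each original face survives and each original vertex becomes one new face: F′ = F + V = 8.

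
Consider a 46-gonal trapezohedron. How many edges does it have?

The n-trapezohedron (dual of the n-antiprism) has V = 2·46 + 2 = 94, E = 4·46 = 184, F = 2·46 = 92.
Check: V − E + F = 94 − 184 + 92 = 2.

184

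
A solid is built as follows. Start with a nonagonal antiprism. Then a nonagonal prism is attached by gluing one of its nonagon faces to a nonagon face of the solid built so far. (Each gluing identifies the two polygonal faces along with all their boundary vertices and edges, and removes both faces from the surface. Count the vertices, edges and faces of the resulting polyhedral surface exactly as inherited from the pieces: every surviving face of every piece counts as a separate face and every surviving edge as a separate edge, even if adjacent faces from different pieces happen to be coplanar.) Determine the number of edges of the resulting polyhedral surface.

54

A nonagonal antiprism: V=18, E=36, F=20.
Attach a nonagonal prism (V=18, E=27, F=11) along a 9-gon: merge 9 vertices and 9 edges, delete both glued faces → V=27, E=54, F=29.
Check: V − E + F = 27 − 54 + 29 = 2.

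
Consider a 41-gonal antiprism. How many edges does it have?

164

An antiprism on an n-gon has two n-gon caps and 2n triangles: V = 2·41 = 82, E = 4·41 = 164, F = 2·41 + 2 = 84.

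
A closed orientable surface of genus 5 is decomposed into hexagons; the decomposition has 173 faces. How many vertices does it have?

338

χ = 2 − 2·5 = -8, and every face is a hexagon so 6F = 2E.
E = 6·173/2 = 519. Then V = -8 + E − F = -8 + 519 − 173 = 338.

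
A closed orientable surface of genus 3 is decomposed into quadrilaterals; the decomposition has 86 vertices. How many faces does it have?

χ = 2 − 2·3 = -4, and every face is a square so 4F = 2E.
V − E + F = -4 with E = 4F/2 gives 86 − (4/2 − 1)·F = -4, so F = 90 and E = 180.

90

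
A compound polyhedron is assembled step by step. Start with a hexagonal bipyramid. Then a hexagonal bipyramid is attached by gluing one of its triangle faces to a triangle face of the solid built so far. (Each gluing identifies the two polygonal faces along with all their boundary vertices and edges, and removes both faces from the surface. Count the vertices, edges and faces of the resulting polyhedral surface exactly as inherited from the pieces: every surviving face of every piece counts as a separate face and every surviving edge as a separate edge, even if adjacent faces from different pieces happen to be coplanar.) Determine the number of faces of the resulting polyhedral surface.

22

A hexagonal bipyramid: V=8, E=18, F=12.
Attach a hexagonal bipyramid (V=8, E=18, F=12) along a 3-gon: merge 3 vertices and 3 edges, delete both glued faces → V=13, E=33, F=22.
Check: V − E + F = 13 − 33 + 22 = 2.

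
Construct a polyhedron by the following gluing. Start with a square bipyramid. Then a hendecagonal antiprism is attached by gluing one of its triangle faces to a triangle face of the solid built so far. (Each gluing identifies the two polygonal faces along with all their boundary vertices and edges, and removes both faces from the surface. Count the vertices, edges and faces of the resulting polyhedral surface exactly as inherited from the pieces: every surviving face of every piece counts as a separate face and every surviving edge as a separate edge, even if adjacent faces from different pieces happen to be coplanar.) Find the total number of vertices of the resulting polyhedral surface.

A square bipyramid: V=6, E=12, F=8.
Attach a hendecagonal antiprism (V=22, E=44, F=24) along a 3-gon: merge 3 vertices and 3 edges, delete both glued faces → V=25, E=53, F=30.
Check: V − E + F = 25 − 53 + 30 = 2.

25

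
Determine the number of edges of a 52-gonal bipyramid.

A bipyramid over an n-gon has 2n triangular faces and n + 2 vertices: V = 52 + 2 = 54, E = 3·52 = 156, F = 2·52 = 104.

156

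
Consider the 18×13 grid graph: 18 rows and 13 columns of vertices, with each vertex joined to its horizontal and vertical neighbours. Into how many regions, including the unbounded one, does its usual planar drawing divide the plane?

205

The grid has V = 18·13 = 234 vertices and E = 18·12 + 13·17 = 437 edges.
F = 2 − V + E = 2 − 234 + 437 = 205.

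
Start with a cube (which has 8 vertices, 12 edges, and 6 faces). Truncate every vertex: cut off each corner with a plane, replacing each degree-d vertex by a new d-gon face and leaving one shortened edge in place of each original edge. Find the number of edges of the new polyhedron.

Truncation replaces each original edge-end by a new vertex, so V′ = 2E = 24.
Each original edge survives, and each old vertex of degree d contributes d new edges; summing degrees gives Σd = 2E, so E′ = E + 2E = 3E = 36.
Each original face survives and each original vertex becomes one new face: F′ = F + V = 14.

36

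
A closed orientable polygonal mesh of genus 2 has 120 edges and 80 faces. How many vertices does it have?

38

For a closed orientable surface of genus 2, χ = 2 − 2·2 = -2.
V = -2 + E − F = -2 + 120 − 80 = 38.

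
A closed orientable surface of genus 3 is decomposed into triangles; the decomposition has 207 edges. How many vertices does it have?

χ = 2 − 2·3 = -4, and every face is a triangle so 3F = 2E.
F = 2E/3 = 138. Then V = -4 + E − F = -4 + 207 − 138 = 65.

65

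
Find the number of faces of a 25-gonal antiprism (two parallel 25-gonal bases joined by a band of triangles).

52

An antiprism on an n-gon has two n-gon caps and 2n triangles: V = 2·25 = 50, E = 4·25 = 100, F = 2·25 + 2 = 52.
Check: V − E + F = 50 − 100 + 52 = 2.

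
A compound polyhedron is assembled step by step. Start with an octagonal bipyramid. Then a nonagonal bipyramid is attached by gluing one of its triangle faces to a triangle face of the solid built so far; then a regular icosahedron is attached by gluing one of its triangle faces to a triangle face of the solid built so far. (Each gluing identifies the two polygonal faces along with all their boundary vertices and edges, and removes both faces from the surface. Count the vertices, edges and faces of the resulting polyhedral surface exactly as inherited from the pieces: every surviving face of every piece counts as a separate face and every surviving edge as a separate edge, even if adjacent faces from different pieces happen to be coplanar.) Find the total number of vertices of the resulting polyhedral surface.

27

An octagonal bipyramid: V=10, E=24, F=16.
Attach a nonagonal bipyramid (V=11, E=27, F=18) along a 3-gon: merge 3 vertices and 3 edges, delete both glued faces → V=18, E=48, F=32.
Attach a regular icosahedron (V=12, E=30, F=20) along a 3-gon: merge 3 vertices and 3 edges, delete both glued faces → V=27, E=75, F=50.
Check: V − E + F = 27 − 75 + 50 = 2.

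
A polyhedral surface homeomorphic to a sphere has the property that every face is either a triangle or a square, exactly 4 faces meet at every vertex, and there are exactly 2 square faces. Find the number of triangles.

8

Let x be the number of triangles; then F = 2 + x.
Edge–face incidences: 2E = 4·2 + 3·x = 8 + 3x.
Every vertex has degree 4, so 4V = 2E.
Euler: V − E + F = 2 ⇒ (2E)/4 − E + (2 + x) = 2.
Multiply by 8: 2·(2E) − 4·(2E) + 8·(2 + x) = 16, i.e. 16 + 8x − 2·(8 + 3x) = 16.
Collecting terms: 2x = 16, so x = 8.
Then 2E = 8 + 3·8 = 32, so E = 16, V = 2E/4 = 8, F = 2 + 8 = 10.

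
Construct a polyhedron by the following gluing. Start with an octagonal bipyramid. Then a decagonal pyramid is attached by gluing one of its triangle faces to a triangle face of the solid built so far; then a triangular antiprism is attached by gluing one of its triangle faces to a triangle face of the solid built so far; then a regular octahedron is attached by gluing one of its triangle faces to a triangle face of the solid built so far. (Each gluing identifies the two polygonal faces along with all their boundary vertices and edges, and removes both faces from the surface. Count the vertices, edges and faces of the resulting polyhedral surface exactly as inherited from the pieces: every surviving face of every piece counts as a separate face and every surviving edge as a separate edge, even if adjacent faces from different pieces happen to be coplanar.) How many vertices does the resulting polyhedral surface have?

24

An octagonal bipyramid: V=10, E=24, F=16.
Attach a decagonal pyramid (V=11, E=20, F=11) along a 3-gon: merge 3 vertices and 3 edges, delete both glued faces → V=18, E=41, F=25.
Attach a triangular antiprism (V=6, E=12, F=8) along a 3-gon: merge 3 vertices and 3 edges, delete both glued faces → V=21, E=50, F=31.
Attach a regular octahedron (V=6, E=12, F=8) along a 3-gon: merge 3 vertices and 3 edges, delete both glued faces → V=24, E=59, F=37.
Check: V − E + F = 24 − 59 + 37 = 2.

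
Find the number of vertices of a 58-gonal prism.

116

A prism on an n-gon has two n-gon bases and n rectangular sides: V = 2·58 = 116, E = 3·58 = 174, F = 58 + 2 = 60.
Check: V − E + F = 116 − 174 + 60 = 2.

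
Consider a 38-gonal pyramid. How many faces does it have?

A pyramid on an n-gon base has one n-gon and n triangles: V = 38 + 1 = 39, E = 2·38 = 76, F = 38 + 1 = 39.

39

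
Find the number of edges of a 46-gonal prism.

138

A prism on an n-gon has two n-gon bases and n rectangular sides: V = 2·46 = 92, E = 3·46 = 138, F = 46 + 2 = 48.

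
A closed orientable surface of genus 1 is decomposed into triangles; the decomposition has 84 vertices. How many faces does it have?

168

χ = 2 − 2·1 = 0, and every face is a triangle so 3F = 2E.
V − E + F = 0 with E = 3F/2 gives 84 − (3/2 − 1)·F = 0, so F = 168 and E = 252.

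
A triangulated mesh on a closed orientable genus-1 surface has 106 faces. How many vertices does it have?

χ = 2 − 2·1 = 0, and every face is a triangle so 3F = 2E.
E = 3·106/2 = 159. Then V = 0 + E − F = 0 + 159 − 106 = 53.

53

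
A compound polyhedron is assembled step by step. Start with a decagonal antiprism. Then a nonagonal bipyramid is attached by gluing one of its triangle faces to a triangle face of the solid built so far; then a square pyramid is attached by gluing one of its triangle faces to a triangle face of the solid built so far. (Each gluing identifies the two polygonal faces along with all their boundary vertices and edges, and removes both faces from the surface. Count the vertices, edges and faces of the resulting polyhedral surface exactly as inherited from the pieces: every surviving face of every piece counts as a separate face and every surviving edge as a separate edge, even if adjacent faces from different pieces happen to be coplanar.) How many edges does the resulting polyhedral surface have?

69

A decagonal antiprism: V=20, E=40, F=22.
Attach a nonagonal bipyramid (V=11, E=27, F=18) along a 3-gon: merge 3 vertices and 3 edges, delete both glued faces → V=28, E=64, F=38.
Attach a square pyramid (V=5, E=8, F=5) along a 3-gon: merge 3 vertices and 3 edges, delete both glued faces → V=30, E=69, F=41.
Check: V − E + F = 30 − 69 + 41 = 2.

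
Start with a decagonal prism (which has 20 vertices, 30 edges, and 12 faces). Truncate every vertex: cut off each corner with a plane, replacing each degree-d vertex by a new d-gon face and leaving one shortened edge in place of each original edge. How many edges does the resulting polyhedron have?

Truncation replaces each original edge-end by a new vertex, so V′ = 2E = 60.
Each original edge survives, and each old vertex of degree d contributes d new edges; summing degrees gives Σd = 2E, so E′ = E + 2E = 3E = 90.
Each original face survives and each original vertex becomes one new face: F′ = F + V = 32.

90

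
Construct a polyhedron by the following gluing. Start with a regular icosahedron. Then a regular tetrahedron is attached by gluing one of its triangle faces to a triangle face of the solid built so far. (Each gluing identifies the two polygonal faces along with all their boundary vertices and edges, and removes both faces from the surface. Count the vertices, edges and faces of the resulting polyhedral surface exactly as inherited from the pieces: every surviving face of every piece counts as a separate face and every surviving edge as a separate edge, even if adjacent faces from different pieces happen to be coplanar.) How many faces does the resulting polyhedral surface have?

A regular icosahedron: V=12, E=30, F=20.
Attach a regular tetrahedron (V=4, E=6, F=4) along a 3-gon: merge 3 vertices and 3 edges, delete both glued faces → V=13, E=33, F=22.
Check: V − E + F = 13 − 33 + 22 = 2.

22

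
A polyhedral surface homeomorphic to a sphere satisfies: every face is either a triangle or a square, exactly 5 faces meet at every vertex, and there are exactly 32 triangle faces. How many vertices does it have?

24

Let x be the number of squares; then F = 32 + x.
Edge–face incidences: 2E = 3·32 + 4·x = 96 + 4x.
Every vertex has degree 5, so 5V = 2E.
Euler: V − E + F = 2 ⇒ (2E)/5 − E + (32 + x) = 2.
Multiply by 10: 2·(2E) − 5·(2E) + 10·(32 + x) = 20, i.e. 320 + 10x − 3·(96 + 4x) = 20.
Collecting terms: −2x + 32 = 20, so −2x = −12, so x = 6.
Then 2E = 96 + 4·6 = 120, so E = 60, V = 2E/5 = 24, F = 32 + 6 = 38.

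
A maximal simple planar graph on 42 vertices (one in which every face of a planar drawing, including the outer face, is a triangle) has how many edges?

In a plane triangulation 3F = 2E and V − E + F = 2, so E = 3V − 6 = 3·42 − 6 = 120.

120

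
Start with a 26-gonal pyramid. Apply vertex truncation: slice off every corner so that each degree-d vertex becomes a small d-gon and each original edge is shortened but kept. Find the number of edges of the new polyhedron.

156

The base solid has V = 27, E = 52, F = 27.
Truncation replaces each original edge-end by a new vertex, so V′ = 2E = 104.
Each original edge survives, and each old vertex of degree d contributes d new edges; summing degrees gives Σd = 2E, so E′ = E + 2E = 3E = 156.
Each original face survives and each original vertex becomes one new face: F′ = F + V = 54.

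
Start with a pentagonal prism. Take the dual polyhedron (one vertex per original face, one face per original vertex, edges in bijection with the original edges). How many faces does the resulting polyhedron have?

The base solid has V = 10, E = 15, F = 7.
The dual swaps V and F and preserves E: V′ = F = 7, E′ = E = 15, F′ = V = 10.

10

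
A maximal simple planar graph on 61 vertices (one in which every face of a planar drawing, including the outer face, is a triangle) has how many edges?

In a plane triangulation 3F = 2E and V − E + F = 2, so E = 3V − 6 = 3·61 − 6 = 177.

177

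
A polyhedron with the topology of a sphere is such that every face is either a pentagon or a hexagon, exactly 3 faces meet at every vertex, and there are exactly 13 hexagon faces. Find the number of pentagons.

12

Let x be the number of pentagons; then F = 13 + x.
Edge–face incidences: 2E = 6·13 + 5·x = 78 + 5x.
Every vertex has degree 3, so 3V = 2E.
Euler: V − E + F = 2 ⇒ (2E)/3 − E + (13 + x) = 2.
Multiply by 6: 2·(2E) − 3·(2E) + 6·(13 + x) = 12, i.e. 78 + 6x − (78 + 5x) = 12.
Collecting terms: x = 12.
Then 2E = 78 + 5·12 = 138, so E = 69, V = 2E/3 = 46, F = 13 + 12 = 25.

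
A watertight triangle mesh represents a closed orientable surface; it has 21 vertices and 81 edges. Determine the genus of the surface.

4

Every face is a triangle and each edge borders two faces, so 3F = 2·81, giving F = 54.
χ = V − E + F = 21 − 81 + 54 = -6.
For a closed orientable surface χ = 2 − 2g, so g = (2 − (-6))/2 = 4.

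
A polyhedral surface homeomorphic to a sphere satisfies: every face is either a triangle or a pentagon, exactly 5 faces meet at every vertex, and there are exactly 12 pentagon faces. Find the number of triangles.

Let x be the number of triangles; then F = 12 + x.
Edge–face incidences: 2E = 5·12 + 3·x = 60 + 3x.
Every vertex has degree 5, so 5V = 2E.
Euler: V − E + F = 2 ⇒ (2E)/5 − E + (12 + x) = 2.
Multiply by 10: 2·(2E) − 5·(2E) + 10·(12 + x) = 20, i.e. 120 + 10x − 3·(60 + 3x) = 20.
Collecting terms: x − 60 = 20, so x = 80.
Then 2E = 60 + 3·80 = 300, so E = 150, V = 2E/5 = 60, F = 12 + 80 = 92.

80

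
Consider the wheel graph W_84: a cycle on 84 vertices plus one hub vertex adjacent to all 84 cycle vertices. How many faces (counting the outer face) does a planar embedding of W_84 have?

85

W_84 has V = 84 + 1 = 85 vertices and E = 2·84 = 168 edges.
By Euler's formula F = 2 − V + E = 2 − 85 + 168 = 85.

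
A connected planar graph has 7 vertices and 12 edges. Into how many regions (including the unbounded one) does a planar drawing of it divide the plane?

Euler's formula for a connected plane graph: V − E + F = 2, so F = 2 − 7 + 12 = 7.

7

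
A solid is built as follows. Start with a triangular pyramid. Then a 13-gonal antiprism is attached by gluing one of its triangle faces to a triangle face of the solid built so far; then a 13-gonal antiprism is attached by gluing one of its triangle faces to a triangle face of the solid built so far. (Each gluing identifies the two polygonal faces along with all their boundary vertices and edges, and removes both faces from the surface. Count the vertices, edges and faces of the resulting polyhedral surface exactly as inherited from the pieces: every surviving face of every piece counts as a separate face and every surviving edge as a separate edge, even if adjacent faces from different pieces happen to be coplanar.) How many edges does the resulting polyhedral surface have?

104

A triangular pyramid: V=4, E=6, F=4.
Attach a 13-gonal antiprism (V=26, E=52, F=28) along a 3-gon: merge 3 vertices and 3 edges, delete both glued faces → V=27, E=55, F=30.
Attach a 13-gonal antiprism (V=26, E=52, F=28) along a 3-gon: merge 3 vertices and 3 edges, delete both glued faces → V=50, E=104, F=56.
Check: V − E + F = 50 − 104 + 56 = 2.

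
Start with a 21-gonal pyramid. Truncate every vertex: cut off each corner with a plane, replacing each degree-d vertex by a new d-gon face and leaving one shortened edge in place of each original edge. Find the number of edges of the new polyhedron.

126

The base solid has V = 22, E = 42, F = 22.
Truncation replaces each original edge-end by a new vertex, so V′ = 2E = 84.
Each original edge survives, and each old vertex of degree d contributes d new edges; summing degrees gives Σd = 2E, so E′ = E + 2E = 3E = 126.
Each original face survives and each original vertex becomes one new face: F′ = F + V = 44.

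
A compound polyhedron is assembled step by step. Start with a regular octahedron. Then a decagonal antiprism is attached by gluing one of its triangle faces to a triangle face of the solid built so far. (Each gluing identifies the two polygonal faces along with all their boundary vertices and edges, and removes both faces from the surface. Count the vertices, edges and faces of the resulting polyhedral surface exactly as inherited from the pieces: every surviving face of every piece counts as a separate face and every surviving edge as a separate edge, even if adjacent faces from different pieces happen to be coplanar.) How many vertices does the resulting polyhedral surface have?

A regular octahedron: V=6, E=12, F=8.
Attach a decagonal antiprism (V=20, E=40, F=22) along a 3-gon: merge 3 vertices and 3 edges, delete both glued faces → V=23, E=49, F=28.
Check: V − E + F = 23 − 49 + 28 = 2.

23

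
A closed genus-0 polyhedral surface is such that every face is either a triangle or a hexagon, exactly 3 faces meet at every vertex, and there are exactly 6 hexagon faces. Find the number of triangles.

4

Let x be the number of triangles; then F = 6 + x.
Edge–face incidences: 2E = 6·6 + 3·x = 36 + 3x.
Every vertex has degree 3, so 3V = 2E.
Euler: V − E + F = 2 ⇒ (2E)/3 − E + (6 + x) = 2.
Multiply by 6: 2·(2E) − 3·(2E) + 6·(6 + x) = 12, i.e. 36 + 6x − (36 + 3x) = 12.
Collecting terms: 3x = 12, so x = 4.
Then 2E = 36 + 3·4 = 48, so E = 24, V = 2E/3 = 16, F = 6 + 4 = 10.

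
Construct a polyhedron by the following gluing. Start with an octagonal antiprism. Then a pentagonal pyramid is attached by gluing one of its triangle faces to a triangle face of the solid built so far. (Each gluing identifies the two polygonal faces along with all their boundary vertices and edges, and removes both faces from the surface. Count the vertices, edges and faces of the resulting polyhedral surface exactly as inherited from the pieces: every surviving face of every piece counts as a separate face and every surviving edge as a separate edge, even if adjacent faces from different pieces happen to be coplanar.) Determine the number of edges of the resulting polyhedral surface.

An octagonal antiprism: V=16, E=32, F=18.
Attach a pentagonal pyramid (V=6, E=10, F=6) along a 3-gon: merge 3 vertices and 3 edges, delete both glued faces → V=19, E=39, F=22.
Check: V − E + F = 19 − 39 + 22 = 2.

39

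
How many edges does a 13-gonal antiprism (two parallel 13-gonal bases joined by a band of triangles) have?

An antiprism on an n-gon has two n-gon caps and 2n triangles: V = 2·13 = 26, E = 4·13 = 52, F = 2·13 + 2 = 28.

52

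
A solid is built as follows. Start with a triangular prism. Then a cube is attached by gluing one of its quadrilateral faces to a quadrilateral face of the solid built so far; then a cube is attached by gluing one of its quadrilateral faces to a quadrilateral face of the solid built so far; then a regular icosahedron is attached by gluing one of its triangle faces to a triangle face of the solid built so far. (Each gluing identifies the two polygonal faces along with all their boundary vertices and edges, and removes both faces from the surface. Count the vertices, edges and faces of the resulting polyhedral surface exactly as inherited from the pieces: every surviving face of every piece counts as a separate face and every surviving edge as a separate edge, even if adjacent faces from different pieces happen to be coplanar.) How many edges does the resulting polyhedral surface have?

52

A triangular prism: V=6, E=9, F=5.
Attach a cube (V=8, E=12, F=6) along a 4-gon: merge 4 vertices and 4 edges, delete both glued faces → V=10, E=17, F=9.
Attach a cube (V=8, E=12, F=6) along a 4-gon: merge 4 vertices and 4 edges, delete both glued faces → V=14, E=25, F=13.
Attach a regular icosahedron (V=12, E=30, F=20) along a 3-gon: merge 3 vertices and 3 edges, delete both glued faces → V=23, E=52, F=31.
Check: V − E + F = 23 − 52 + 31 = 2.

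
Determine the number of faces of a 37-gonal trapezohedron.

The n-trapezohedron (dual of the n-antiprism) has V = 2·37 + 2 = 76, E = 4·37 = 148, F = 2·37 = 74.
Check: V − E + F = 76 − 148 + 74 = 2.

74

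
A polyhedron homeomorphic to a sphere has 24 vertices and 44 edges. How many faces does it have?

Here V − E + F = 2.
F = 2 − V + E = 2 − 24 + 44 = 22.

22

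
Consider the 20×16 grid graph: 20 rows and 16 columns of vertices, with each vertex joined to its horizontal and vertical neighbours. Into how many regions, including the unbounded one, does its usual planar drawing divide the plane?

The grid has V = 20·16 = 320 vertices and E = 20·15 + 16·19 = 604 edges.
F = 2 − V + E = 2 − 320 + 604 = 286.

286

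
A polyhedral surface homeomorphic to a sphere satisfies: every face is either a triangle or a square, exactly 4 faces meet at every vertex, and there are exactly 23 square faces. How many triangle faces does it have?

8

Let x be the number of triangles; then F = 23 + x.
Edge–face incidences: 2E = 4·23 + 3·x = 92 + 3x.
Every vertex has degree 4, so 4V = 2E.
Euler: V − E + F = 2 ⇒ (2E)/4 − E + (23 + x) = 2.
Multiply by 8: 2·(2E) − 4·(2E) + 8·(23 + x) = 16, i.e. 184 + 8x − 2·(92 + 3x) = 16.
Collecting terms: 2x = 16, so x = 8.
Then 2E = 92 + 3·8 = 116, so E = 58, V = 2E/4 = 29, F = 23 + 8 = 31.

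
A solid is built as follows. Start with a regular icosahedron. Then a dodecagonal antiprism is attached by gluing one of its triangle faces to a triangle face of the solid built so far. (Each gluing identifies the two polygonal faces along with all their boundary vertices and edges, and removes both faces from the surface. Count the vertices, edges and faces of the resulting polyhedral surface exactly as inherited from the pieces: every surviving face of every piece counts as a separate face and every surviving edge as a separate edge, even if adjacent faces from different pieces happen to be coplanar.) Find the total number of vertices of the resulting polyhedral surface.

A regular icosahedron: V=12, E=30, F=20.
Attach a dodecagonal antiprism (V=24, E=48, F=26) along a 3-gon: merge 3 vertices and 3 edges, delete both glued faces → V=33, E=75, F=44.
Check: V − E + F = 33 − 75 + 44 = 2.

33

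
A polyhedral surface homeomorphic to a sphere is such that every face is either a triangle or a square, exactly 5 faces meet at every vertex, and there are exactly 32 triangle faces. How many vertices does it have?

Let x be the number of squares; then F = 32 + x.
Edge–face incidences: 2E = 3·32 + 4·x = 96 + 4x.
Every vertex has degree 5, so 5V = 2E.
Euler: V − E + F = 2 ⇒ (2E)/5 − E + (32 + x) = 2.
Multiply by 10: 2·(2E) − 5·(2E) + 10·(32 + x) = 20, i.e. 320 + 10x − 3·(96 + 4x) = 20.
Collecting terms: −2x + 32 = 20, so −2x = −12, so x = 6.
Then 2E = 96 + 4·6 = 120, so E = 60, V = 2E/5 = 24, F = 32 + 6 = 38.

24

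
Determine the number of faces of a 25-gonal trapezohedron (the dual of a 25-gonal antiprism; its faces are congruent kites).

50

The n-trapezohedron (dual of the n-antiprism) has V = 2·25 + 2 = 52, E = 4·25 = 100, F = 2·25 = 50.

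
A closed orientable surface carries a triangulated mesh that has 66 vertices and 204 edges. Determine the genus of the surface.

Every face is a triangle and each edge borders two faces, so 3F = 2·204, giving F = 136.
χ = V − E + F = 66 − 204 + 136 = -2.
For a closed orientable surface χ = 2 − 2g, so g = (2 − (-2))/2 = 2.

2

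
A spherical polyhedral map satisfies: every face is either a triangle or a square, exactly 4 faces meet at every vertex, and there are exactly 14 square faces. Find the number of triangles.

8

Let x be the number of triangles; then F = 14 + x.
Edge–face incidences: 2E = 4·14 + 3·x = 56 + 3x.
Every vertex has degree 4, so 4V = 2E.
Euler: V − E + F = 2 ⇒ (2E)/4 − E + (14 + x) = 2.
Multiply by 8: 2·(2E) − 4·(2E) + 8·(14 + x) = 16, i.e. 112 + 8x − 2·(56 + 3x) = 16.
Collecting terms: 2x = 16, so x = 8.
Then 2E = 56 + 3·8 = 80, so E = 40, V = 2E/4 = 20, F = 14 + 8 = 22.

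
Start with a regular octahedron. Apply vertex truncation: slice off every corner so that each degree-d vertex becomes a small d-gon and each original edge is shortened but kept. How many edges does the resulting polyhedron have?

36

The base solid has V = 6, E = 12, F = 8.
Truncation replaces each original edge-end by a new vertex, so V′ = 2E = 24.
Each original edge survives, and each old vertex of degree d contributes d new edges; summing degrees gives Σd = 2E, so E′ = E + 2E = 3E = 36.
Each original face survives and each original vertex becomes one new face: F′ = F + V = 14.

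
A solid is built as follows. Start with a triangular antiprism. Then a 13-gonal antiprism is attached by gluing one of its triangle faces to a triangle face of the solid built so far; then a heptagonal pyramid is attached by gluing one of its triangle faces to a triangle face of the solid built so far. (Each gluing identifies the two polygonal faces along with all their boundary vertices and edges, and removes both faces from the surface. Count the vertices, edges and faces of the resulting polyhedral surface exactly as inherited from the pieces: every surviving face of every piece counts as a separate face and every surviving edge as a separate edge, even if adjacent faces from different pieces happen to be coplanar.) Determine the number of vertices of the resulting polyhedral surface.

34

A triangular antiprism: V=6, E=12, F=8.
Attach a 13-gonal antiprism (V=26, E=52, F=28) along a 3-gon: merge 3 vertices and 3 edges, delete both glued faces → V=29, E=61, F=34.
Attach a heptagonal pyramid (V=8, E=14, F=8) along a 3-gon: merge 3 vertices and 3 edges, delete both glued faces → V=34, E=72, F=40.
Check: V − E + F = 34 − 72 + 40 = 2.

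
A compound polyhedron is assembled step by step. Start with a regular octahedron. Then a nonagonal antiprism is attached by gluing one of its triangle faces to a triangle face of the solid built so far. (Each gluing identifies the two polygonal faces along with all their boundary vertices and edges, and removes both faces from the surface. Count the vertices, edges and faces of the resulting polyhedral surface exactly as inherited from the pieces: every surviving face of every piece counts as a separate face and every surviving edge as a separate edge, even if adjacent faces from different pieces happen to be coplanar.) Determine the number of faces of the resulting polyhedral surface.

A regular octahedron: V=6, E=12, F=8.
Attach a nonagonal antiprism (V=18, E=36, F=20) along a 3-gon: merge 3 vertices and 3 edges, delete both glued faces → V=21, E=45, F=26.
Check: V − E + F = 21 − 45 + 26 = 2.

26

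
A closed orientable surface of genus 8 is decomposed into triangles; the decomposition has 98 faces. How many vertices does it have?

35

χ = 2 − 2·8 = -14, and every face is a triangle so 3F = 2E.
E = 3·98/2 = 147. Then V = -14 + E − F = -14 + 147 − 98 = 35.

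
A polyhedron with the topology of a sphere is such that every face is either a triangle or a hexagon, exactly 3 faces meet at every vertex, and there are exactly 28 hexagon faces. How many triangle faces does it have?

Let x be the number of triangles; then F = 28 + x.
Edge–face incidences: 2E = 6·28 + 3·x = 168 + 3x.
Every vertex has degree 3, so 3V = 2E.
Euler: V − E + F = 2 ⇒ (2E)/3 − E + (28 + x) = 2.
Multiply by 6: 2·(2E) − 3·(2E) + 6·(28 + x) = 12, i.e. 168 + 6x − (168 + 3x) = 12.
Collecting terms: 3x = 12, so x = 4.
Then 2E = 168 + 3·4 = 180, so E = 90, V = 2E/3 = 60, F = 28 + 4 = 32.

4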